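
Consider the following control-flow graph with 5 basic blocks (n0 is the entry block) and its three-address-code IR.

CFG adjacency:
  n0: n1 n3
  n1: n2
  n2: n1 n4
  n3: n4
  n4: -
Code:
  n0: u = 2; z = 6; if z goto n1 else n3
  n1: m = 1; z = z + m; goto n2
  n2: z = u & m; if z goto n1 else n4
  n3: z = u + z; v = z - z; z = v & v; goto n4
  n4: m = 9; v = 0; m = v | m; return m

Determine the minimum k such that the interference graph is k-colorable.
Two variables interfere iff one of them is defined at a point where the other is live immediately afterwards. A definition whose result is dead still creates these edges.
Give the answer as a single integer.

def/use:
  n0: {u,z} / ∅
  n1: {m,z} / {z}
  n2: {z} / {m,u}
  n3: {v,z} / {u,z}
  n4: {m,v} / ∅

Liveness:
  n0 li=∅ lo={u,z}
  n1 li={u,z} lo={m,u}
  n2 li={m,u} lo={u,z}
  n3 li={u,z} lo=∅
  n4 li=∅ lo=∅

Conflict graph:
  m↔{u,v,z}
  u↔{m,z}
  v↔{m}
  z↔{m,u}

Colouring:
  {m,u,z} pairwise interfere (3-clique) ⇒ χ ≥ 3
  assign m→c0 u→c1 v→c1 z→c2 — no edge inside a register ⇒ χ ≤ 3
  χ = 3

Answer: 3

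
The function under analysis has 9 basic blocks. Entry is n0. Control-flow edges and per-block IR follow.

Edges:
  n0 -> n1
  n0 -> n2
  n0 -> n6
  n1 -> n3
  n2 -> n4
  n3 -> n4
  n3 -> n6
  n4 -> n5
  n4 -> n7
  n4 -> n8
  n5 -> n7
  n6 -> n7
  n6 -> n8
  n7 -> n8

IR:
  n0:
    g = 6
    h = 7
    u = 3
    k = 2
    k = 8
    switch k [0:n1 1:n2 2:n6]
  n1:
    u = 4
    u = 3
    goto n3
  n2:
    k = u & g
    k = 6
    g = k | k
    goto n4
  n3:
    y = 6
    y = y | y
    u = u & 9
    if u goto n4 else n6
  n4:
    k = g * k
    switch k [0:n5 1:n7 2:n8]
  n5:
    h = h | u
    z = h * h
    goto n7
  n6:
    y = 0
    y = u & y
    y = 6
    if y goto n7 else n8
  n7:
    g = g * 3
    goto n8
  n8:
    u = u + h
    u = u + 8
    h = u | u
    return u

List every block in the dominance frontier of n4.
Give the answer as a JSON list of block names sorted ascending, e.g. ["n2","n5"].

Answer: ["n7", "n8"]

Analysis:
idom tree: n1←n0 n2←n0 n3←n1 n4←n0 n5←n4 n6←n0 n7←n0 n8←n0
Dom at joins:
  n4: preds {n2,n3}: {n0,n2} ∩ {n0,n1,n3} = {n0}; idom=n0
  n6: preds {n0,n3}: {n0} ∩ {n0,n1,n3} = {n0}; idom=n0
  n7: preds {n4,n5,n6}: {n0,n4} ∩ {n0,n4,n5} ∩ {n0,n6} = {n0}; idom=n0
  n8: preds {n4,n6,n7}: {n0,n4} ∩ {n0,n6} ∩ {n0,n7} = {n0}; idom=n0

DF walk-up:
  join n4 pred n2: n2 stop@n0
  join n4 pred n3: n3→n1 stop@n0
  join n6 pred n0: · stop@n0
  join n6 pred n3: n3→n1 stop@n0
  join n7 pred n4: n4 stop@n0
  join n7 pred n5: n5→n4 stop@n0
  join n7 pred n6: n6 stop@n0
  join n8 pred n4: n4 stop@n0
  join n8 pred n6: n6 stop@n0
  join n8 pred n7: n7 stop@n0
  DF(n0)=∅
  DF(n1)={n4,n6}
  DF(n2)={n4}
  DF(n3)={n4,n6}
  DF(n4)={n7,n8}
  DF(n5)={n7}
  DF(n6)={n7,n8}
  DF(n7)={n8}
  DF(n8)=∅

DF(n4) = ["n7", "n8"]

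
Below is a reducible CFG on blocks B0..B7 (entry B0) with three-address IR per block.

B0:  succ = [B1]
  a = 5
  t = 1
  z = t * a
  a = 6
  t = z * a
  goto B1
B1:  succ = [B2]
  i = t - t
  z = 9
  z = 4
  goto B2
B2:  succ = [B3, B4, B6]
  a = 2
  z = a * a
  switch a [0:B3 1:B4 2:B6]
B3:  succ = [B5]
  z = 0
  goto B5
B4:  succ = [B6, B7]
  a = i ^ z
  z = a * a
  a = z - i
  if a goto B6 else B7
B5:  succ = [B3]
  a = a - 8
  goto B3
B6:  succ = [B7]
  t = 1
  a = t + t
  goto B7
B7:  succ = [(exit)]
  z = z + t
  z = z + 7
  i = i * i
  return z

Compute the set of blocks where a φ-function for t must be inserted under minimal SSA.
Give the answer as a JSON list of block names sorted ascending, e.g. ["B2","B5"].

Answer: ["B7"]

Working:
idom tree: B1←B0 B2←B1 B3←B2 B4←B2 B5←B3 B6←B2 B7←B2
Dom∩ at merges:
  B3: preds {B2,B5}: {B0,B1,B2} ∩ {B0,B1,B2,B3,B5} = {B0,B1,B2}; idom=B2
  B6: preds {B2,B4}: {B0,B1,B2} ∩ {B0,B1,B2,B4} = {B0,B1,B2}; idom=B2
  B7: preds {B4,B6}: {B0,B1,B2,B4} ∩ {B0,B1,B2,B6} = {B0,B1,B2}; idom=B2

DF walk-up:
  B3←B2: walk · to B2
  B3←B5: walk B5→B3 to B2
  B6←B2: walk · to B2
  B6←B4: walk B4 to B2
  B7←B4: walk B4 to B2
  B7←B6: walk B6 to B2
  DF(B0)=∅
  DF(B1)=∅
  DF(B2)=∅
  DF(B3)={B3}
  DF(B4)={B6,B7}
  DF(B5)={B3}
  DF(B6)={B7}
  DF(B7)=∅

φ for t: defs {B0,B6}
  DF⁺ = {B7}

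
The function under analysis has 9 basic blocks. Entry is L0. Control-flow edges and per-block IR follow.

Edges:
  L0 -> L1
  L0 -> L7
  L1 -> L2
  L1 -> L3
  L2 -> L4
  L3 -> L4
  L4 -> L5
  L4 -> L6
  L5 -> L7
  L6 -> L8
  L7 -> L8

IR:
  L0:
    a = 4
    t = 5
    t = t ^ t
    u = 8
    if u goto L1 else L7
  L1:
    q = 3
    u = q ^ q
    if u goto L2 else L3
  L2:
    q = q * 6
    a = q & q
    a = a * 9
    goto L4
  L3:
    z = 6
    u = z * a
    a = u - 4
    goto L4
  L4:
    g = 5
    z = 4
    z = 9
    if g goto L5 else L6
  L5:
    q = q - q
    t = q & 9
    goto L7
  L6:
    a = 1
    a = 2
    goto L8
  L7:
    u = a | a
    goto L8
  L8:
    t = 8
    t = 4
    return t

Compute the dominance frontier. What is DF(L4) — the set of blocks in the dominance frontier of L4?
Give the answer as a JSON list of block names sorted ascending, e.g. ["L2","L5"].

Answer: ["L7", "L8"]

Analysis:
idom tree: L1←L0 L2←L1 L3←L1 L4←L1 L5←L4 L6←L4 L7←L0 L8←L0
Dom at joins:
  L4: preds {L2,L3}: {L0,L1,L2} ∩ {L0,L1,L3} = {L0,L1}; idom=L1
  L7: preds {L0,L5}: {L0} ∩ {L0,L1,L4,L5} = {L0}; idom=L0
  L8: preds {L6,L7}: {L0,L1,L4,L6} ∩ {L0,L7} = {L0}; idom=L0

DF walk-up:
  L4←L2: walk L2 to L1
  L4←L3: walk L3 to L1
  L7←L0: walk · to L0
  L7←L5: walk L5→L4→L1 to L0
  L8←L6: walk L6→L4→L1 to L0
  L8←L7: walk L7 to L0
  L0: DF=∅
  L1: DF={L7,L8}
  L2: DF={L4}
  L3: DF={L4}
  L4: DF={L7,L8}
  L5: DF={L7}
  L6: DF={L8}
  L7: DF={L8}
  L8: DF=∅

DF(L4) = ["L7", "L8"]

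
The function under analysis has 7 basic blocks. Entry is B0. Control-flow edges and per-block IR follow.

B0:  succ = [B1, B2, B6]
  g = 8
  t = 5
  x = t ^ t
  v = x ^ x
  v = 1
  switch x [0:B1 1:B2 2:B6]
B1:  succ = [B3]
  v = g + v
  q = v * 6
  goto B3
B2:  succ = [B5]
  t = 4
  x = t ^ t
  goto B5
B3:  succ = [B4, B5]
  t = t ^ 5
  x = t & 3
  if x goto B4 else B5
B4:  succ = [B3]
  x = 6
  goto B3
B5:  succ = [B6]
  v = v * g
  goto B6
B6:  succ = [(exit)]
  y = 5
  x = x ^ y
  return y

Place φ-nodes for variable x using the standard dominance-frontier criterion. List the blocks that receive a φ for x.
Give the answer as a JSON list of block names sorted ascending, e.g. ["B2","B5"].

Answer: ["B3", "B5", "B6"]

Derivation:
idom tree: B1←B0 B2←B0 B3←B1 B4←B3 B5←B0 B6←B0
Join-block Dom:
  B3: preds {B1,B4}: {B0,B1} ∩ {B0,B1,B3,B4} = {B0,B1}; idom=B1
  B5: preds {B2,B3}: {B0,B2} ∩ {B0,B1,B3} = {B0}; idom=B0
  B6: preds {B0,B5}: {B0} ∩ {B0,B5} = {B0}; idom=B0

Frontier:
  join B3 pred B1: · stop@B1
  join B3 pred B4: B4→B3 stop@B1
  join B5 pred B2: B2 stop@B0
  join B5 pred B3: B3→B1 stop@B0
  join B6 pred B0: · stop@B0
  join B6 pred B5: B5 stop@B0
  DF(B0)=∅
  DF(B1)={B5}
  DF(B2)={B5}
  DF(B3)={B3,B5}
  DF(B4)={B3}
  DF(B5)={B6}
  DF(B6)=∅

φ for x: defs {B0,B2,B3,B4,B6}
  DF⁺ = {B3,B5,B6}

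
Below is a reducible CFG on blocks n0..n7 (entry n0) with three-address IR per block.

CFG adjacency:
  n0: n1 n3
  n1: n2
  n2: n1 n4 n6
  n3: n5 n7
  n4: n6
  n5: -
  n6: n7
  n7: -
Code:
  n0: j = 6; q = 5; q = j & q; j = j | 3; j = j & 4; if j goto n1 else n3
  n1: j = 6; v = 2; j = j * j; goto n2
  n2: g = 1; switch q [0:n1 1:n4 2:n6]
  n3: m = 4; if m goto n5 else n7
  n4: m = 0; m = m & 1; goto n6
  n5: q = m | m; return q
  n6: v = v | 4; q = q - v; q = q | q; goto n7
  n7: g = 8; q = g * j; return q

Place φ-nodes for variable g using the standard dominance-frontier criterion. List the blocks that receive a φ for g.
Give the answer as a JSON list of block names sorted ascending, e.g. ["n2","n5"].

idom tree: n1←n0 n2←n1 n3←n0 n4←n2 n5←n3 n6←n2 n7←n0
Dom∩ at merges:
  n1: preds {n0,n2}: {n0} ∩ {n0,n1,n2} = {n0}; idom=n0
  n6: preds {n2,n4}: {n0,n1,n2} ∩ {n0,n1,n2,n4} = {n0,n1,n2}; idom=n2
  n7: preds {n3,n6}: {n0,n3} ∩ {n0,n1,n2,n6} = {n0}; idom=n0

Frontier:
  join n1 pred n0: · stop@n0
  join n1 pred n2: n2→n1 stop@n0
  join n6 pred n2: · stop@n2
  join n6 pred n4: n4 stop@n2
  join n7 pred n3: n3 stop@n0
  join n7 pred n6: n6→n2→n1 stop@n0
  n0: DF=∅
  n1: DF={n1,n7}
  n2: DF={n1,n7}
  n3: DF={n7}
  n4: DF={n6}
  n5: DF=∅
  n6: DF={n7}
  n7: DF=∅

φ for g: defs {n2,n7}
  DF⁺ = {n1,n7}

Answer: ["n1", "n7"]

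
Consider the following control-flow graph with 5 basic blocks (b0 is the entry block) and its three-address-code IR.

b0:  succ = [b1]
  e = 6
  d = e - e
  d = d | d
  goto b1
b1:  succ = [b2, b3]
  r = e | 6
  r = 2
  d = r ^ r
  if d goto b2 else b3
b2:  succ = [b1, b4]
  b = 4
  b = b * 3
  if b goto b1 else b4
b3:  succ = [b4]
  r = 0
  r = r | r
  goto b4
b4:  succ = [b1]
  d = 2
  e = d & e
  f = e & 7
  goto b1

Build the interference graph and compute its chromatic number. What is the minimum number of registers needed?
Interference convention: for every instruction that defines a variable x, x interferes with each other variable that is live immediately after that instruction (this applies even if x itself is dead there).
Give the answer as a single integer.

Answer: 2

Working:
Block summaries:
  b0 def {d,e} use ∅
  b1 def {d,r} use {e}
  b2 def {b} use ∅
  b3 def {r} use ∅
  b4 def {d,e,f} use {e}

Live sets:
  b0 li=∅ lo={e}
  b1 li={e} lo={e}
  b2 li={e} lo={e}
  b3 li={e} lo={e}
  b4 li={e} lo={e}

Conflict graph:
  b — {e}
  d — {e}
  e — {b,d,f,r}
  f — {e}
  r — {e}

Chromatic number:
  {b,e} pairwise interfere (2-clique) ⇒ χ ≥ 2
  assign b→c1 d→c1 e→c0 f→c1 r→c1 — no edge inside a register ⇒ χ ≤ 2
  χ = 2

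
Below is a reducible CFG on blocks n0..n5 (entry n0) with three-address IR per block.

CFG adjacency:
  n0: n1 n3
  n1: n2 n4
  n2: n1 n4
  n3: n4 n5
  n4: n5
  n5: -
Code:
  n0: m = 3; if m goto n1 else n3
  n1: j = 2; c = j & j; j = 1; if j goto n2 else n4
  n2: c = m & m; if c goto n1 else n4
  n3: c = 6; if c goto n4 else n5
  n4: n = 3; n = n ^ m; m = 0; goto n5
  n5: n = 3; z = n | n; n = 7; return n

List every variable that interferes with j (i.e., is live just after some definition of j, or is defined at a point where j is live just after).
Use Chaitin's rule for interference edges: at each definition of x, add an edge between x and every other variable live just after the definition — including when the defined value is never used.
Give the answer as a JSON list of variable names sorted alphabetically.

Answer: ["m"]

Analysis:
Per-block:
  n0 def {m} use ∅
  n1 def {c,j} use ∅
  n2 def {c} use {m}
  n3 def {c} use ∅
  n4 def {m,n} use {m}
  n5 def {n,z} use ∅

Live sets:
  n0 li=∅ lo={m}
  n1 li={m} lo={m}
  n2 li={m} lo={m}
  n3 li={m} lo={m}
  n4 li={m} lo=∅
  n5 li=∅ lo=∅

Conflict graph:
  c↔{m}
  j↔{m}
  m↔{c,j,n}
  n↔{m}
  z↔∅

N(j) = ["m"]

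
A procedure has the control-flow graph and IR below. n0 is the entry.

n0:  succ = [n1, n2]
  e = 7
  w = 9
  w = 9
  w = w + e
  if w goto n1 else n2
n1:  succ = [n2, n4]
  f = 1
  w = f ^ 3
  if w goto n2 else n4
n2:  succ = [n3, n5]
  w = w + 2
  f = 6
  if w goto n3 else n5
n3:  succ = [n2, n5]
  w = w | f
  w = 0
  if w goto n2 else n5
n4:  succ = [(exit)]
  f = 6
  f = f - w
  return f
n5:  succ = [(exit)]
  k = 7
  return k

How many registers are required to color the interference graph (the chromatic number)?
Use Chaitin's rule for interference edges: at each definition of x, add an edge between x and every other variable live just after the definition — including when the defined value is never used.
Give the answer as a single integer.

Answer: 2

Analysis:
Block summaries:
  n0: {e,w} / ∅
  n1: {f,w} / ∅
  n2: {f,w} / {w}
  n3: {w} / {f,w}
  n4: {f} / {w}
  n5: {k} / ∅

Live sets:
  n0: in=∅ out={w}
  n1: in=∅ out={w}
  n2: in={w} out={f,w}
  n3: in={f,w} out={w}
  n4: in={w} out=∅
  n5: in=∅ out=∅

Interference:
  e: {w}
  f: {w}
  k: ∅
  w: {e,f}

Chromatic number:
  {e,w} pairwise interfere (2-clique) ⇒ χ ≥ 2
  assign e→R1 f→R1 k→R0 w→R0 — no edge inside a register ⇒ χ ≤ 2
  χ = 2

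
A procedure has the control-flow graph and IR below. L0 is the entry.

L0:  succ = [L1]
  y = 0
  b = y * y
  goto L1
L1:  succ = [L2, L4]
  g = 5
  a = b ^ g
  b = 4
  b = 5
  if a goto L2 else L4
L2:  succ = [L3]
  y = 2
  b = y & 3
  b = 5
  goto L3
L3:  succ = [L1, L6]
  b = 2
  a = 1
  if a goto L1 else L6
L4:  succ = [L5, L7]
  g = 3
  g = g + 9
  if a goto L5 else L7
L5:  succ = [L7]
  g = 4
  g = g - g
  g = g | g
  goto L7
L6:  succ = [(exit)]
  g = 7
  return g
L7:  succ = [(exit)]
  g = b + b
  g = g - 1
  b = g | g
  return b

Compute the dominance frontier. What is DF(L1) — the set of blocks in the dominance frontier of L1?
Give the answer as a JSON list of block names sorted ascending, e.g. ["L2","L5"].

idom tree: L1←L0 L2←L1 L3←L2 L4←L1 L5←L4 L6←L3 L7←L4
Join-block Dom:
  L1: preds {L0,L3}: {L0} ∩ {L0,L1,L2,L3} = {L0}; idom=L0
  L7: preds {L4,L5}: {L0,L1,L4} ∩ {L0,L1,L4,L5} = {L0,L1,L4}; idom=L4

DF walk-up:
  join L1 pred L0: · stop@L0
  join L1 pred L3: L3→L2→L1 stop@L0
  join L7 pred L4: · stop@L4
  join L7 pred L5: L5 stop@L4
  DF(L0)=∅
  DF(L1)={L1}
  DF(L2)={L1}
  DF(L3)={L1}
  DF(L4)=∅
  DF(L5)={L7}
  DF(L6)=∅
  DF(L7)=∅

DF(L1) = ["L1"]

Answer: ["L1"]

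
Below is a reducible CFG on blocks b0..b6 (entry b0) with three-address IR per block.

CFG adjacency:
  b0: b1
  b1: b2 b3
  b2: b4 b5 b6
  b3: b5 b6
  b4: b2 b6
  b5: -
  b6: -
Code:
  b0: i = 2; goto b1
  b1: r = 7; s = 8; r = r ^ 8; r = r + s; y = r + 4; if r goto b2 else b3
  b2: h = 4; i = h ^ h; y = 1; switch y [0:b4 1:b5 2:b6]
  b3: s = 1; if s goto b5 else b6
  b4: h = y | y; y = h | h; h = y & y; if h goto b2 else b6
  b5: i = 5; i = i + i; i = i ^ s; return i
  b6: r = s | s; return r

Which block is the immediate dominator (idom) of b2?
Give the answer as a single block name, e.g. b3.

idom tree: b1←b0 b2←b1 b3←b1 b4←b2 b5←b1 b6←b1
Join-block Dom:
  b2: preds {b1,b4}: {b0,b1} ∩ {b0,b1,b2,b4} = {b0,b1}; idom=b1
  b5: preds {b2,b3}: {b0,b1,b2} ∩ {b0,b1,b3} = {b0,b1}; idom=b1
  b6: preds {b2,b3,b4}: {b0,b1,b2} ∩ {b0,b1,b3} ∩ {b0,b1,b2,b4} = {b0,b1}; idom=b1

idom(b2) = b1

Answer: b1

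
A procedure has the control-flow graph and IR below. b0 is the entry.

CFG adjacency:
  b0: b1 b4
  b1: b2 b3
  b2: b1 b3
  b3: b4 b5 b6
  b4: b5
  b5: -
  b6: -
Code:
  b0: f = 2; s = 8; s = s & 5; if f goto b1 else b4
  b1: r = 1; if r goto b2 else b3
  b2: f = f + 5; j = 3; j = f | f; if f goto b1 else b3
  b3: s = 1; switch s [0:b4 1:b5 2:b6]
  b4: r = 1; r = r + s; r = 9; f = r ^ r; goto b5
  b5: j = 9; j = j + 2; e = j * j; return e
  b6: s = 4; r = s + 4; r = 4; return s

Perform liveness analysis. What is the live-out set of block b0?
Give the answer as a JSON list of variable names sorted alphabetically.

Answer: ["f", "s"]

Analysis:
Per-block:
  b0: def={f,s} ue=∅
  b1: def={r} ue=∅
  b2: def={f,j} ue={f}
  b3: def={s} ue=∅
  b4: def={f,r} ue={s}
  b5: def={e,j} ue=∅
  b6: def={r,s} ue=∅

Liveness:
  b0: in=∅ out={f,s}
  b1: in={f} out={f}
  b2: in={f} out={f}
  b3: in=∅ out={s}
  b4: in={s} out=∅
  b5: in=∅ out=∅
  b6: in=∅ out=∅

live-out(b0) = ["f", "s"]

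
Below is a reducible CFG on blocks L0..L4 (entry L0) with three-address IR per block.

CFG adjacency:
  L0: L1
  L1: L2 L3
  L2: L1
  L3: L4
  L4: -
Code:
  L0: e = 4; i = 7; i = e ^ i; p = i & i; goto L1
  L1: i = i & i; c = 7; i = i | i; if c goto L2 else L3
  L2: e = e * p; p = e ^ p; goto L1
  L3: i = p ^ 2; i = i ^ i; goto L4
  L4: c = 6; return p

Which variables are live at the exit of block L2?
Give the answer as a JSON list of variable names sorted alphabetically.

Answer: ["e", "i", "p"]

Derivation:
def/use:
  L0: {e,i,p} / ∅
  L1: {c,i} / {i}
  L2: {e,p} / {e,p}
  L3: {i} / {p}
  L4: {c} / {p}

Backward fixpoint:
  L0 li=∅ lo={e,i,p}
  L1 li={e,i,p} lo={e,i,p}
  L2 li={e,i,p} lo={e,i,p}
  L3 li={p} lo={p}
  L4 li={p} lo=∅

live-out(L2) = ["e", "i", "p"]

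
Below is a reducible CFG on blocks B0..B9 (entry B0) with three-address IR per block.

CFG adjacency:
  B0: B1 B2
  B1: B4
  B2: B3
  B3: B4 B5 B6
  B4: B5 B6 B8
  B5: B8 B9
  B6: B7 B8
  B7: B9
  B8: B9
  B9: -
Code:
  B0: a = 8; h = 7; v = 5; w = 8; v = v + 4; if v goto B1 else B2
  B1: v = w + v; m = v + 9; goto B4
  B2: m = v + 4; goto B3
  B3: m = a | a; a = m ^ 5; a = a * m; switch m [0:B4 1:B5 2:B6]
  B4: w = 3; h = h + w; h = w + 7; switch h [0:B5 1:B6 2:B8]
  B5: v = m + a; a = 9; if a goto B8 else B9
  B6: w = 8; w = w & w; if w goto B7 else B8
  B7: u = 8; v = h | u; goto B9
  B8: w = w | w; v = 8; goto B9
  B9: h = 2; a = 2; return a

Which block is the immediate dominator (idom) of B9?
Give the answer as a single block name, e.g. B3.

Answer: B0

Working:
idom tree: B1←B0 B2←B0 B3←B2 B4←B0 B5←B0 B6←B0 B7←B6 B8←B0 B9←B0
Dom at joins:
  B4: preds {B1,B3}: {B0,B1} ∩ {B0,B2,B3} = {B0}; idom=B0
  B5: preds {B3,B4}: {B0,B2,B3} ∩ {B0,B4} = {B0}; idom=B0
  B6: preds {B3,B4}: {B0,B2,B3} ∩ {B0,B4} = {B0}; idom=B0
  B8: preds {B4,B5,B6}: {B0,B4} ∩ {B0,B5} ∩ {B0,B6} = {B0}; idom=B0
  B9: preds {B5,B7,B8}: {B0,B5} ∩ {B0,B6,B7} ∩ {B0,B8} = {B0}; idom=B0

idom(B9) = B0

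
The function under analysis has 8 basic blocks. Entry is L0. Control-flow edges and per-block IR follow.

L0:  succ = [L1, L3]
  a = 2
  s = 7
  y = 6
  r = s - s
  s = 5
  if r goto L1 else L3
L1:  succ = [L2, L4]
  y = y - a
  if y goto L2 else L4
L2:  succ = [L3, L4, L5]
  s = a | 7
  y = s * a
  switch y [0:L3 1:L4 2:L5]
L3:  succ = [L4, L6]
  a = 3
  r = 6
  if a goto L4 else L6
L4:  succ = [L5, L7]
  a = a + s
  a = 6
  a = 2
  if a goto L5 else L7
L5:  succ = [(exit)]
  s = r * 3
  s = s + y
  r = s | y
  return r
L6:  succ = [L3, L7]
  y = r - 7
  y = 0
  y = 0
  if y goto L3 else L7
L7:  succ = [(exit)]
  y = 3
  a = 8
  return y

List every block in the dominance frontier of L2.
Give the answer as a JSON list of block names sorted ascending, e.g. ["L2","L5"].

Answer: ["L3", "L4", "L5"]

Analysis:
idom tree: L1←L0 L2←L1 L3←L0 L4←L0 L5←L0 L6←L3 L7←L0
Dom at joins:
  L3: preds {L0,L2,L6}: {L0} ∩ {L0,L1,L2} ∩ {L0,L3,L6} = {L0}; idom=L0
  L4: preds {L1,L2,L3}: {L0,L1} ∩ {L0,L1,L2} ∩ {L0,L3} = {L0}; idom=L0
  L5: preds {L2,L4}: {L0,L1,L2} ∩ {L0,L4} = {L0}; idom=L0
  L7: preds {L4,L6}: {L0,L4} ∩ {L0,L3,L6} = {L0}; idom=L0

DF derivation:
  join L3 pred L0: · stop@L0
  join L3 pred L2: L2→L1 stop@L0
  join L3 pred L6: L6→L3 stop@L0
  join L4 pred L1: L1 stop@L0
  join L4 pred L2: L2→L1 stop@L0
  join L4 pred L3: L3 stop@L0
  join L5 pred L2: L2→L1 stop@L0
  join L5 pred L4: L4 stop@L0
  join L7 pred L4: L4 stop@L0
  join L7 pred L6: L6→L3 stop@L0
  DF(L0)=∅
  DF(L1)={L3,L4,L5}
  DF(L2)={L3,L4,L5}
  DF(L3)={L3,L4,L7}
  DF(L4)={L5,L7}
  DF(L5)=∅
  DF(L6)={L3,L7}
  DF(L7)=∅

DF(L2) = ["L3", "L4", "L5"]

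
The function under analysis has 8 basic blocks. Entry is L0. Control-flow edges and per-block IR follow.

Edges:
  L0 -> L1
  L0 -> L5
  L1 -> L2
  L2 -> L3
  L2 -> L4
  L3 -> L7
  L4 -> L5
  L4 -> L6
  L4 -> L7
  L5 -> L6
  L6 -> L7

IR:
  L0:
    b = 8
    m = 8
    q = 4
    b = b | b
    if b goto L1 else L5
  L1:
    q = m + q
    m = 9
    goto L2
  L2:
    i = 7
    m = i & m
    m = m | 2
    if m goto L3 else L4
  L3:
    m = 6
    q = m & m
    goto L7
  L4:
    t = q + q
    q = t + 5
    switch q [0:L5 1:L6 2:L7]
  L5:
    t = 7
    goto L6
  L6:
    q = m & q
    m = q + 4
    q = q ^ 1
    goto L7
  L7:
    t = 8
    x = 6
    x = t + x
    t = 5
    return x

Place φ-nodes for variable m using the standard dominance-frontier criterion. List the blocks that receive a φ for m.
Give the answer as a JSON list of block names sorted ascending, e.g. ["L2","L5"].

Answer: ["L5", "L6", "L7"]

Analysis:
idom tree: L1←L0 L2←L1 L3←L2 L4←L2 L5←L0 L6←L0 L7←L0
Join-block Dom:
  L5: preds {L0,L4}: {L0} ∩ {L0,L1,L2,L4} = {L0}; idom=L0
  L6: preds {L4,L5}: {L0,L1,L2,L4} ∩ {L0,L5} = {L0}; idom=L0
  L7: preds {L3,L4,L6}: {L0,L1,L2,L3} ∩ {L0,L1,L2,L4} ∩ {L0,L6} = {L0}; idom=L0

DF walk-up:
  L5←L0: walk · to L0
  L5←L4: walk L4→L2→L1 to L0
  L6←L4: walk L4→L2→L1 to L0
  L6←L5: walk L5 to L0
  L7←L3: walk L3→L2→L1 to L0
  L7←L4: walk L4→L2→L1 to L0
  L7←L6: walk L6 to L0
  L0: DF=∅
  L1: DF={L5,L6,L7}
  L2: DF={L5,L6,L7}
  L3: DF={L7}
  L4: DF={L5,L6,L7}
  L5: DF={L6}
  L6: DF={L7}
  L7: DF=∅

φ for m: defs {L0,L1,L2,L3,L6}
  DF⁺ = {L5,L6,L7}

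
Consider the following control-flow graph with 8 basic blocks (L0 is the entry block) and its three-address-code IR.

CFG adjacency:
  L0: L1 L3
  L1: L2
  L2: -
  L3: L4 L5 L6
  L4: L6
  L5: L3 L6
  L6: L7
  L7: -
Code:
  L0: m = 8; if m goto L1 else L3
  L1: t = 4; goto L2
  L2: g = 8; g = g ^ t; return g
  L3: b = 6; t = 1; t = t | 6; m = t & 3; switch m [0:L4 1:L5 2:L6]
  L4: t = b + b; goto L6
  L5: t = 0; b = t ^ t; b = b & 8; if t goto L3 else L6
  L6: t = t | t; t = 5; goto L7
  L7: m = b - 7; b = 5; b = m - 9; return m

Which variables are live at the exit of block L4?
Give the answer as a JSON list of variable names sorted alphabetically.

Answer: ["b", "t"]

Analysis:
Per-block:
  L0: {m} / ∅
  L1: {t} / ∅
  L2: {g} / {t}
  L3: {b,m,t} / ∅
  L4: {t} / {b}
  L5: {b,t} / ∅
  L6: {t} / {t}
  L7: {b,m} / {b}

Backward fixpoint:
  L0: in=∅ out=∅
  L1: in=∅ out={t}
  L2: in={t} out=∅
  L3: in=∅ out={b,t}
  L4: in={b} out={b,t}
  L5: in=∅ out={b,t}
  L6: in={b,t} out={b}
  L7: in={b} out=∅

live-out(L4) = ["b", "t"]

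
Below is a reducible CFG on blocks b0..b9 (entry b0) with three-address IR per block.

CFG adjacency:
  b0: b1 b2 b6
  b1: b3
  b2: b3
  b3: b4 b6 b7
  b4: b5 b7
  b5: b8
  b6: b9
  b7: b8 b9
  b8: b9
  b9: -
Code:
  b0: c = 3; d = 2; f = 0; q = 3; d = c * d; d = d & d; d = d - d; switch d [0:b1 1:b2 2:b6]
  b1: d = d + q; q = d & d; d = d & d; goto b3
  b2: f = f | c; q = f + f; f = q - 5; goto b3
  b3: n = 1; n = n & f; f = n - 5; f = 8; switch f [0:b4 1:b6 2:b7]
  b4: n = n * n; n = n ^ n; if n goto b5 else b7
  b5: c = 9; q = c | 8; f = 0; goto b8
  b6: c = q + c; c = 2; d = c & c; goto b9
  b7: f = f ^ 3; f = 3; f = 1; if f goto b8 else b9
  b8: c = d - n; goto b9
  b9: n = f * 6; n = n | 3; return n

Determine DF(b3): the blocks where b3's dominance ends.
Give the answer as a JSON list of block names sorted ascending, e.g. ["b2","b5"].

idom tree: b1←b0 b2←b0 b3←b0 b4←b3 b5←b4 b6←b0 b7←b3 b8←b3 b9←b0
Dom∩ at merges:
  b3: preds {b1,b2}: {b0,b1} ∩ {b0,b2} = {b0}; idom=b0
  b6: preds {b0,b3}: {b0} ∩ {b0,b3} = {b0}; idom=b0
  b7: preds {b3,b4}: {b0,b3} ∩ {b0,b3,b4} = {b0,b3}; idom=b3
  b8: preds {b5,b7}: {b0,b3,b4,b5} ∩ {b0,b3,b7} = {b0,b3}; idom=b3
  b9: preds {b6,b7,b8}: {b0,b6} ∩ {b0,b3,b7} ∩ {b0,b3,b8} = {b0}; idom=b0

Frontier:
  join b3 pred b1: b1 stop@b0
  join b3 pred b2: b2 stop@b0
  join b6 pred b0: · stop@b0
  join b6 pred b3: b3 stop@b0
  join b7 pred b3: · stop@b3
  join b7 pred b4: b4 stop@b3
  join b8 pred b5: b5→b4 stop@b3
  join b8 pred b7: b7 stop@b3
  join b9 pred b6: b6 stop@b0
  join b9 pred b7: b7→b3 stop@b0
  join b9 pred b8: b8→b3 stop@b0
  b0 → ∅
  b1 → {b3}
  b2 → {b3}
  b3 → {b6,b9}
  b4 → {b7,b8}
  b5 → {b8}
  b6 → {b9}
  b7 → {b8,b9}
  b8 → {b9}
  b9 → ∅

DF(b3) = ["b6", "b9"]

Answer: ["b6", "b9"]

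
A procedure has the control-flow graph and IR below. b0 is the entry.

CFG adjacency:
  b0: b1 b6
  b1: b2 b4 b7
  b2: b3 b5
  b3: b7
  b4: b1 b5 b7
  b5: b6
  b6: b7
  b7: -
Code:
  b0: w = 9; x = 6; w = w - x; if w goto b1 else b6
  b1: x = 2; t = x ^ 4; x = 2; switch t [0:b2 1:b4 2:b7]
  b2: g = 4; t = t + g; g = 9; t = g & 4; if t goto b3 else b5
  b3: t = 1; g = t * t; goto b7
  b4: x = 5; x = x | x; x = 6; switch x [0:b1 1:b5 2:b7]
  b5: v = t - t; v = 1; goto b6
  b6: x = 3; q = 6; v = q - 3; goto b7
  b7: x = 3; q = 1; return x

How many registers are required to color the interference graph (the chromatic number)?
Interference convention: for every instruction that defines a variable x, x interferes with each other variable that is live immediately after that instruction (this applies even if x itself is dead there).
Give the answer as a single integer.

def/use:
  b0: def={w,x} ue=∅
  b1: def={t,x} ue=∅
  b2: def={g,t} ue={t}
  b3: def={g,t} ue=∅
  b4: def={x} ue=∅
  b5: def={v} ue={t}
  b6: def={q,v,x} ue=∅
  b7: def={q,x} ue=∅

Backward fixpoint:
  live b0: ∅→∅
  live b1: ∅→{t}
  live b2: {t}→{t}
  live b3: ∅→∅
  live b4: {t}→{t}
  live b5: {t}→∅
  live b6: ∅→∅
  live b7: ∅→∅

Conflict graph:
  g: {t}
  q: {x}
  t: {g,x}
  v: ∅
  w: {x}
  x: {q,t,w}

Chromatic number:
  lower bound: {g,t} mutually conflict ⇒ χ ≥ 2
  2-colouring: R0={g,v,x}  R1={q,t,w}
  χ = 2

Answer: 2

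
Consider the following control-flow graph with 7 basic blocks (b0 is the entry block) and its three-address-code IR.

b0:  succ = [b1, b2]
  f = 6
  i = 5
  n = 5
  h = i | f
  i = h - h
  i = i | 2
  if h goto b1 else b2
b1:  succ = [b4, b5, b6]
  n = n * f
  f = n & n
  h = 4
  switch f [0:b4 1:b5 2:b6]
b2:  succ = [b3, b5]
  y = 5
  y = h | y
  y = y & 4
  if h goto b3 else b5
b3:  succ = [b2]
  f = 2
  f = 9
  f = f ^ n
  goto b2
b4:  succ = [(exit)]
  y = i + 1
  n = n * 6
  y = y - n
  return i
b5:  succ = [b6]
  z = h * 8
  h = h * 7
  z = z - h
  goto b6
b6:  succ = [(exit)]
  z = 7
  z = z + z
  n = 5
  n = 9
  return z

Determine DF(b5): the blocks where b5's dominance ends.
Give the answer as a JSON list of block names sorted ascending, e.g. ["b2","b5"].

Answer: ["b6"]

Derivation:
idom tree: b1←b0 b2←b0 b3←b2 b4←b1 b5←b0 b6←b0
Dom at joins:
  b2: preds {b0,b3}: {b0} ∩ {b0,b2,b3} = {b0}; idom=b0
  b5: preds {b1,b2}: {b0,b1} ∩ {b0,b2} = {b0}; idom=b0
  b6: preds {b1,b5}: {b0,b1} ∩ {b0,b5} = {b0}; idom=b0

Frontier:
  b2←b0: walk · to b0
  b2←b3: walk b3→b2 to b0
  b5←b1: walk b1 to b0
  b5←b2: walk b2 to b0
  b6←b1: walk b1 to b0
  b6←b5: walk b5 to b0
  DF(b0)=∅
  DF(b1)={b5,b6}
  DF(b2)={b2,b5}
  DF(b3)={b2}
  DF(b4)=∅
  DF(b5)={b6}
  DF(b6)=∅

DF(b5) = ["b6"]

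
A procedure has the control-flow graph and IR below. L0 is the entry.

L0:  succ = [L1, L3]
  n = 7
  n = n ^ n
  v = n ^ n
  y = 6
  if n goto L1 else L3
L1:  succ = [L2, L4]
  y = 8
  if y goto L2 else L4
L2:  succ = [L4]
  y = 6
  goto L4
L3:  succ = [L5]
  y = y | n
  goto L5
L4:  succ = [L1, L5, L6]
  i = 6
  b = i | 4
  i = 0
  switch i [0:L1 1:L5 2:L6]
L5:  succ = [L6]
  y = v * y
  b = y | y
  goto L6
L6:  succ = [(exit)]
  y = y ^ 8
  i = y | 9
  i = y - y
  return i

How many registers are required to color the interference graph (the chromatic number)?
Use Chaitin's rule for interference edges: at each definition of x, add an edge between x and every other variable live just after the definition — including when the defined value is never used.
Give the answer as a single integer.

Block summaries:
  L0 def {n,v,y} use ∅
  L1 def {y} use ∅
  L2 def {y} use ∅
  L3 def {y} use {n,y}
  L4 def {b,i} use ∅
  L5 def {b,y} use {v,y}
  L6 def {i,y} use {y}

Live sets:
  live L0: ∅→{n,v,y}
  live L1: {v}→{v,y}
  live L2: {v}→{v,y}
  live L3: {n,v,y}→{v,y}
  live L4: {v,y}→{v,y}
  live L5: {v,y}→{y}
  live L6: {y}→∅

Conflict graph:
  b — {v,y}
  i — {v,y}
  n — {v,y}
  v — {b,i,n,y}
  y — {b,i,n,v}

Colouring:
  {b,v,y} pairwise interfere (3-clique) ⇒ χ ≥ 3
  3-colouring: c0={v}  c1={y}  c2={b,i,n}
  χ = 3

Answer: 3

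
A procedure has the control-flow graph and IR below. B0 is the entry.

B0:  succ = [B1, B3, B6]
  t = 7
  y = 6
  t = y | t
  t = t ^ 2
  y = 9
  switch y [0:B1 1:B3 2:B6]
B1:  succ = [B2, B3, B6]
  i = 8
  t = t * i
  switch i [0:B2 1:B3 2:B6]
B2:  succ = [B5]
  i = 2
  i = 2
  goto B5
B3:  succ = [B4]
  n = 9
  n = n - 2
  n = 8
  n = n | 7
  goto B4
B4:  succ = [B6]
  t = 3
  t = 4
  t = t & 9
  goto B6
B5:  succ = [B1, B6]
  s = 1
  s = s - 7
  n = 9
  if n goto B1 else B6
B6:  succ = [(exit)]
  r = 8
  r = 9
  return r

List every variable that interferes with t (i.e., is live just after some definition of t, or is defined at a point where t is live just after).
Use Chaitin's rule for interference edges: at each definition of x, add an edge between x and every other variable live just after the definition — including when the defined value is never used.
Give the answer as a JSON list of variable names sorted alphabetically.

Answer: ["i", "n", "s", "y"]

Working:
def/use:
  B0: def={t,y} ue=∅
  B1: def={i,t} ue={t}
  B2: def={i} ue=∅
  B3: def={n} ue=∅
  B4: def={t} ue=∅
  B5: def={n,s} ue=∅
  B6: def={r} ue=∅

Liveness:
  live B0: ∅→{t}
  live B1: {t}→{t}
  live B2: {t}→{t}
  live B3: ∅→∅
  live B4: ∅→∅
  live B5: {t}→{t}
  live B6: ∅→∅

Interfere edges:
  i — {t}
  n — {t}
  r — ∅
  s — {t}
  t — {i,n,s,y}
  y — {t}

N(t) = ["i", "n", "s", "y"]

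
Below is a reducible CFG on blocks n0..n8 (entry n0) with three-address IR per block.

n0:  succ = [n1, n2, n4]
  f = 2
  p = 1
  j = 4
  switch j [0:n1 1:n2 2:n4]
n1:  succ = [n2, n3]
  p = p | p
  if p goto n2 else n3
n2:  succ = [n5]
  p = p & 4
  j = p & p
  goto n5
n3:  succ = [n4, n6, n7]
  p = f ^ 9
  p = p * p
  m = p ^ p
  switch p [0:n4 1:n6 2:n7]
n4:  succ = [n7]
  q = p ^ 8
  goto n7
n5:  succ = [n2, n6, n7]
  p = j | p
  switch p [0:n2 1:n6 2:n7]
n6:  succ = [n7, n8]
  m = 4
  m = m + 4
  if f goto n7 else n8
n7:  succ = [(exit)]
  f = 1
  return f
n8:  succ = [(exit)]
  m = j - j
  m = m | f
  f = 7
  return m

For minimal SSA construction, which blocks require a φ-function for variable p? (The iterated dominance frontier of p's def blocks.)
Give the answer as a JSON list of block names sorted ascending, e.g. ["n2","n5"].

Answer: ["n2", "n4", "n6", "n7"]

Working:
idom tree: n1←n0 n2←n0 n3←n1 n4←n0 n5←n2 n6←n0 n7←n0 n8←n6
Join-block Dom:
  n2: preds {n0,n1,n5}: {n0} ∩ {n0,n1} ∩ {n0,n2,n5} = {n0}; idom=n0
  n4: preds {n0,n3}: {n0} ∩ {n0,n1,n3} = {n0}; idom=n0
  n6: preds {n3,n5}: {n0,n1,n3} ∩ {n0,n2,n5} = {n0}; idom=n0
  n7: preds {n3,n4,n5,n6}: {n0,n1,n3} ∩ {n0,n4} ∩ {n0,n2,n5} ∩ {n0,n6} = {n0}; idom=n0

DF derivation:
  n2←n0: walk · to n0
  n2←n1: walk n1 to n0
  n2←n5: walk n5→n2 to n0
  n4←n0: walk · to n0
  n4←n3: walk n3→n1 to n0
  n6←n3: walk n3→n1 to n0
  n6←n5: walk n5→n2 to n0
  n7←n3: walk n3→n1 to n0
  n7←n4: walk n4 to n0
  n7←n5: walk n5→n2 to n0
  n7←n6: walk n6 to n0
  n0 → ∅
  n1 → {n2,n4,n6,n7}
  n2 → {n2,n6,n7}
  n3 → {n4,n6,n7}
  n4 → {n7}
  n5 → {n2,n6,n7}
  n6 → {n7}
  n7 → ∅
  n8 → ∅

φ for p: defs {n0,n1,n2,n3,n5}
  DF⁺ = {n2,n4,n6,n7}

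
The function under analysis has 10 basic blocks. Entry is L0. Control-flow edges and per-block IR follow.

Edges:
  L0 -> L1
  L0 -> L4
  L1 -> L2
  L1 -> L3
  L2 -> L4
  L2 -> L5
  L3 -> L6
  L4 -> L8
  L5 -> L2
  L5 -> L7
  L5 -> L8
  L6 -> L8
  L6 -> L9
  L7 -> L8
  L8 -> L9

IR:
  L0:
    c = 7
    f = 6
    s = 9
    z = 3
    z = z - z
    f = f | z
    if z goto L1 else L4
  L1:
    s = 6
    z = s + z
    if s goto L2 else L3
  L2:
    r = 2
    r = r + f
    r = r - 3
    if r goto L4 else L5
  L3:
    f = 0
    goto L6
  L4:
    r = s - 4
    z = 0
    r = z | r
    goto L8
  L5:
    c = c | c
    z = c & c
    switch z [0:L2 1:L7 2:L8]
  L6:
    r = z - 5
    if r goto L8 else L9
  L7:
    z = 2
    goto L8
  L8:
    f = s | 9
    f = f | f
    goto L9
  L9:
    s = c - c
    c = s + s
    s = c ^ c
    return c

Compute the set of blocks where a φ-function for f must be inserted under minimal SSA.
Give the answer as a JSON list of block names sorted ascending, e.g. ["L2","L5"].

idom tree: L1←L0 L2←L1 L3←L1 L4←L0 L5←L2 L6←L3 L7←L5 L8←L0 L9←L0
Dom∩ at merges:
  L2: preds {L1,L5}: {L0,L1} ∩ {L0,L1,L2,L5} = {L0,L1}; idom=L1
  L4: preds {L0,L2}: {L0} ∩ {L0,L1,L2} = {L0}; idom=L0
  L8: preds {L4,L5,L6,L7}: {L0,L4} ∩ {L0,L1,L2,L5} ∩ {L0,L1,L3,L6} ∩ {L0,L1,L2,L5,L7} = {L0}; idom=L0
  L9: preds {L6,L8}: {L0,L1,L3,L6} ∩ {L0,L8} = {L0}; idom=L0

Frontier:
  join L2 pred L1: · stop@L1
  join L2 pred L5: L5→L2 stop@L1
  join L4 pred L0: · stop@L0
  join L4 pred L2: L2→L1 stop@L0
  join L8 pred L4: L4 stop@L0
  join L8 pred L5: L5→L2→L1 stop@L0
  join L8 pred L6: L6→L3→L1 stop@L0
  join L8 pred L7: L7→L5→L2→L1 stop@L0
  join L9 pred L6: L6→L3→L1 stop@L0
  join L9 pred L8: L8 stop@L0
  DF(L0)=∅
  DF(L1)={L4,L8,L9}
  DF(L2)={L2,L4,L8}
  DF(L3)={L8,L9}
  DF(L4)={L8}
  DF(L5)={L2,L8}
  DF(L6)={L8,L9}
  DF(L7)={L8}
  DF(L8)={L9}
  DF(L9)=∅

φ for f: defs {L0,L3,L8}
  DF⁺ = {L8,L9}

Answer: ["L8", "L9"]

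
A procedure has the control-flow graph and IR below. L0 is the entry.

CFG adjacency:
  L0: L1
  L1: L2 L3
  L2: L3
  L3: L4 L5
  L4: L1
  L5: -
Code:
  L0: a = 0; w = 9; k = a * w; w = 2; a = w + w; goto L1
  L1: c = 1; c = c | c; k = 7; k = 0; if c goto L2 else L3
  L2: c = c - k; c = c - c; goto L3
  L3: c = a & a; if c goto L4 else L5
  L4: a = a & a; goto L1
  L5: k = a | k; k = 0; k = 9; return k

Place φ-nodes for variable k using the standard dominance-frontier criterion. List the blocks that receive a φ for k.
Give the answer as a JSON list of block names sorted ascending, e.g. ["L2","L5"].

Answer: ["L1"]

Derivation:
idom tree: L1←L0 L2←L1 L3←L1 L4←L3 L5←L3
Dom∩ at merges:
  L1: preds {L0,L4}: {L0} ∩ {L0,L1,L3,L4} = {L0}; idom=L0
  L3: preds {L1,L2}: {L0,L1} ∩ {L0,L1,L2} = {L0,L1}; idom=L1

DF derivation:
  join L1 pred L0: · stop@L0
  join L1 pred L4: L4→L3→L1 stop@L0
  join L3 pred L1: · stop@L1
  join L3 pred L2: L2 stop@L1
  L0 → ∅
  L1 → {L1}
  L2 → {L3}
  L3 → {L1}
  L4 → {L1}
  L5 → ∅

φ for k: defs {L0,L1,L5}
  DF⁺ = {L1}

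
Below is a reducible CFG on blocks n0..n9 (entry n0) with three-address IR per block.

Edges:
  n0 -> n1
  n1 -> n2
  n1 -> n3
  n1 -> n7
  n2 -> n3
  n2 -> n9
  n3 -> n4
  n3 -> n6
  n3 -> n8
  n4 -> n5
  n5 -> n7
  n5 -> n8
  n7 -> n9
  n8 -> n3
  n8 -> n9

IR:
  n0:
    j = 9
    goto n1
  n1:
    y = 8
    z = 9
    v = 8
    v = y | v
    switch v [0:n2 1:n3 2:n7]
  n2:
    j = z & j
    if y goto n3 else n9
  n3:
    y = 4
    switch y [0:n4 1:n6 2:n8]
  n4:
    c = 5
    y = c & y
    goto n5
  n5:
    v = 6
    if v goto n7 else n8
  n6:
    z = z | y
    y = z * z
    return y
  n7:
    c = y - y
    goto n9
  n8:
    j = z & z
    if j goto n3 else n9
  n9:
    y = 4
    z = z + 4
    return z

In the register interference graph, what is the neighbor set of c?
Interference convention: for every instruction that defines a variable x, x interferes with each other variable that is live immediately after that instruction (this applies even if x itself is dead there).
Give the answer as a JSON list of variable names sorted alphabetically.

Answer: ["y", "z"]

Working:
def/use:
  n0: def={j} ue=∅
  n1: def={v,y,z} ue=∅
  n2: def={j} ue={j,y,z}
  n3: def={y} ue=∅
  n4: def={c,y} ue={y}
  n5: def={v} ue=∅
  n6: def={y,z} ue={y,z}
  n7: def={c} ue={y}
  n8: def={j} ue={z}
  n9: def={y,z} ue={z}

Liveness:
  n0 li=∅ lo={j}
  n1 li={j} lo={j,y,z}
  n2 li={j,y,z} lo={z}
  n3 li={z} lo={y,z}
  n4 li={y,z} lo={y,z}
  n5 li={y,z} lo={y,z}
  n6 li={y,z} lo=∅
  n7 li={y,z} lo={z}
  n8 li={z} lo={z}
  n9 li={z} lo=∅

Interfere edges:
  c — {y,z}
  j — {v,y,z}
  v — {j,y,z}
  y — {c,j,v,z}
  z — {c,j,v,y}

N(c) = ["y", "z"]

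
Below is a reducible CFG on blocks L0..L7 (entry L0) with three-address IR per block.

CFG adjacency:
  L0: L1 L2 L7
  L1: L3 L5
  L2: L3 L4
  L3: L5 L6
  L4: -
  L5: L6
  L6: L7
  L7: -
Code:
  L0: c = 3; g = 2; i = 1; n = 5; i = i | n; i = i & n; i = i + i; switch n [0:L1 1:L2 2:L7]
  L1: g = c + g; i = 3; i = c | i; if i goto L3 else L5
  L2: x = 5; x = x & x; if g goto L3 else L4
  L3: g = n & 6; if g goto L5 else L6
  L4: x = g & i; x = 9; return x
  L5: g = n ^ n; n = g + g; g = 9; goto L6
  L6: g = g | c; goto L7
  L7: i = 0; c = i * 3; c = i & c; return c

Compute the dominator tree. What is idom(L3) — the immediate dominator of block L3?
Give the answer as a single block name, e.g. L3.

Answer: L0

Working:
idom tree: L1←L0 L2←L0 L3←L0 L4←L2 L5←L0 L6←L0 L7←L0
Dom at joins:
  L3: preds {L1,L2}: {L0,L1} ∩ {L0,L2} = {L0}; idom=L0
  L5: preds {L1,L3}: {L0,L1} ∩ {L0,L3} = {L0}; idom=L0
  L6: preds {L3,L5}: {L0,L3} ∩ {L0,L5} = {L0}; idom=L0
  L7: preds {L0,L6}: {L0} ∩ {L0,L6} = {L0}; idom=L0

idom(L3) = L0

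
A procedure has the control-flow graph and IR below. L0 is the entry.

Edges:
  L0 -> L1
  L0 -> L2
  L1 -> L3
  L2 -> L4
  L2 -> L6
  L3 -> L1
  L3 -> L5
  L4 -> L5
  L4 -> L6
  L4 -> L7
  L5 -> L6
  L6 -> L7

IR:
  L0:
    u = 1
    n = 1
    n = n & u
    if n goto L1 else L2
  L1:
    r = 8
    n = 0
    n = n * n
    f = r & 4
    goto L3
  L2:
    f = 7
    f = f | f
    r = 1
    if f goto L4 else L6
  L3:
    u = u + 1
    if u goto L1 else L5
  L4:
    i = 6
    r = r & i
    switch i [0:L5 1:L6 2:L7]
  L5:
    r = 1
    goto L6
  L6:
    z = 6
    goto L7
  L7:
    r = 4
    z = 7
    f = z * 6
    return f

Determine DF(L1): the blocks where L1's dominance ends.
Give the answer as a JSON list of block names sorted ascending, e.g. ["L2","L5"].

idom tree: L1←L0 L2←L0 L3←L1 L4←L2 L5←L0 L6←L0 L7←L0
Dom at joins:
  L1: preds {L0,L3}: {L0} ∩ {L0,L1,L3} = {L0}; idom=L0
  L5: preds {L3,L4}: {L0,L1,L3} ∩ {L0,L2,L4} = {L0}; idom=L0
  L6: preds {L2,L4,L5}: {L0,L2} ∩ {L0,L2,L4} ∩ {L0,L5} = {L0}; idom=L0
  L7: preds {L4,L6}: {L0,L2,L4} ∩ {L0,L6} = {L0}; idom=L0

DF walk-up:
  join L1 pred L0: · stop@L0
  join L1 pred L3: L3→L1 stop@L0
  join L5 pred L3: L3→L1 stop@L0
  join L5 pred L4: L4→L2 stop@L0
  join L6 pred L2: L2 stop@L0
  join L6 pred L4: L4→L2 stop@L0
  join L6 pred L5: L5 stop@L0
  join L7 pred L4: L4→L2 stop@L0
  join L7 pred L6: L6 stop@L0
  L0: DF=∅
  L1: DF={L1,L5}
  L2: DF={L5,L6,L7}
  L3: DF={L1,L5}
  L4: DF={L5,L6,L7}
  L5: DF={L6}
  L6: DF={L7}
  L7: DF=∅

DF(L1) = ["L1", "L5"]

Answer: ["L1", "L5"]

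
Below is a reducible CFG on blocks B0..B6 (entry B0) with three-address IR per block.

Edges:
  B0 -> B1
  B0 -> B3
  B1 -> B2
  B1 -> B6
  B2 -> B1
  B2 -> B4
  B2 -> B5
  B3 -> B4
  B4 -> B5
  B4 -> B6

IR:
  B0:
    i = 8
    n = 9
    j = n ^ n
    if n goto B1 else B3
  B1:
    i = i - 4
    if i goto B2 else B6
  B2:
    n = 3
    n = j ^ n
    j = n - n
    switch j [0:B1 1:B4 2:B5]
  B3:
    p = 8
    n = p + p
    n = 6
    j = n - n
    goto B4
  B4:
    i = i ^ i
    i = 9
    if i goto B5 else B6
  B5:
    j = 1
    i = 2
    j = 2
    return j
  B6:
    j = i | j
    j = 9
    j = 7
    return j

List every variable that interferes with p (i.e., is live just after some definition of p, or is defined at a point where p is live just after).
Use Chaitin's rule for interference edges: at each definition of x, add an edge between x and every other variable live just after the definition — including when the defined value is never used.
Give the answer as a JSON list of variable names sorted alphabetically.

Answer: ["i"]

Derivation:
Per-block:
  B0 def {i,j,n} use ∅
  B1 def {i} use {i}
  B2 def {j,n} use {j}
  B3 def {j,n,p} use ∅
  B4 def {i} use {i}
  B5 def {i,j} use ∅
  B6 def {j} use {i,j}

Liveness:
  B0: in=∅ out={i,j}
  B1: in={i,j} out={i,j}
  B2: in={i,j} out={i,j}
  B3: in={i} out={i,j}
  B4: in={i,j} out={i,j}
  B5: in=∅ out=∅
  B6: in={i,j} out=∅

Interfere edges:
  i — {j,n,p}
  j — {i,n}
  n — {i,j}
  p — {i}

N(p) = ["i"]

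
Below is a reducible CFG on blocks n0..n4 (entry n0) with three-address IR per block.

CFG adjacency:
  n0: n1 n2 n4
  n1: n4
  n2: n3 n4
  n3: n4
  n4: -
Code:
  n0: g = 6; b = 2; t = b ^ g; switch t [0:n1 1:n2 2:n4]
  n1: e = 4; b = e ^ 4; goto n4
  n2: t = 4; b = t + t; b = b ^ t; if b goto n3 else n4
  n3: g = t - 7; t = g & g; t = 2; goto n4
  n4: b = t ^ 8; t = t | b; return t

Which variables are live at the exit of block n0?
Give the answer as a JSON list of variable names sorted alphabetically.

def/use:
  n0: {b,g,t} / ∅
  n1: {b,e} / ∅
  n2: {b,t} / ∅
  n3: {g,t} / {t}
  n4: {b,t} / {t}

Backward fixpoint:
  live n0: ∅→{t}
  live n1: {t}→{t}
  live n2: ∅→{t}
  live n3: {t}→{t}
  live n4: {t}→∅

live-out(n0) = ["t"]

Answer: ["t"]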